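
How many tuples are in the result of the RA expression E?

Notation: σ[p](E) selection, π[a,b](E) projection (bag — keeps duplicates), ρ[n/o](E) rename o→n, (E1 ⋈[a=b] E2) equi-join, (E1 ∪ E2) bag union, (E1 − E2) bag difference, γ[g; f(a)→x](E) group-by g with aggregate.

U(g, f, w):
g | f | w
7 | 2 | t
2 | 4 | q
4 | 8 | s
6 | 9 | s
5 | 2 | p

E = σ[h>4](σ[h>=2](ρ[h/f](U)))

Stepwise |·|:
  U → 5
  ρ[h/f](U) → 5
  σ[h>=2](ρ[h/f](U)) → 5
  σ[h>4](σ[h>=2](ρ[h/f](U))) → 2

|E| = 2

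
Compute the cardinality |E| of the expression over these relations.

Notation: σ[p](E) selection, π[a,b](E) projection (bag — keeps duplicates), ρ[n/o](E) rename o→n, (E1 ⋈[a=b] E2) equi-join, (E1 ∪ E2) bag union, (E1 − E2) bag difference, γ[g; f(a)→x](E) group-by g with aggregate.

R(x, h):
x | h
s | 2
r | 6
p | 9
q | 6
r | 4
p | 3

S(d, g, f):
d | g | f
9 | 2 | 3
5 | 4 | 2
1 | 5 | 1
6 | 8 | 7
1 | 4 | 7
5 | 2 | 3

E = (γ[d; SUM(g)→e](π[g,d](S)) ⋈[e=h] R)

Row counts bottom-up:
  S → 6
  π[g,d](S) → 6
  γ[d; SUM(g)→e](π[g,d](S)) → 4
  R → 6
  (γ[d; SUM(g)→e](π[g,d](S)) ⋈[e=h] R) → 4

|E| = 4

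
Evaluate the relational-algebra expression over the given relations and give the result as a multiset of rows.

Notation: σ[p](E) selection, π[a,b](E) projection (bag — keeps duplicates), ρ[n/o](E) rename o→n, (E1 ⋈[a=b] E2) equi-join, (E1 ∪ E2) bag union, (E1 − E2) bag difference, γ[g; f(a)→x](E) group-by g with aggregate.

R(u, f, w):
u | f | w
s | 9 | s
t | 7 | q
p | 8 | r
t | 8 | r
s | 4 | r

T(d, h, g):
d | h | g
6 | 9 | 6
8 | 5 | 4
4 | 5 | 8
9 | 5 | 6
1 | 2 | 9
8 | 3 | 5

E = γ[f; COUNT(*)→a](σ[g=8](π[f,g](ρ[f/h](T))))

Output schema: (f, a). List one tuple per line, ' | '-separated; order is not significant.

Per-node cardinality:
  T → 6
  ρ[f/h](T) → 6
  π[f,g](ρ[f/h](T)) → 6
  σ[g=8](π[f,g](ρ[f/h](T))) → 1
  γ[f; COUNT(*)→a](σ[g=8](π[f,g](ρ[f/h](T)))) → 1

== RESULT ==
f | a
5 | 1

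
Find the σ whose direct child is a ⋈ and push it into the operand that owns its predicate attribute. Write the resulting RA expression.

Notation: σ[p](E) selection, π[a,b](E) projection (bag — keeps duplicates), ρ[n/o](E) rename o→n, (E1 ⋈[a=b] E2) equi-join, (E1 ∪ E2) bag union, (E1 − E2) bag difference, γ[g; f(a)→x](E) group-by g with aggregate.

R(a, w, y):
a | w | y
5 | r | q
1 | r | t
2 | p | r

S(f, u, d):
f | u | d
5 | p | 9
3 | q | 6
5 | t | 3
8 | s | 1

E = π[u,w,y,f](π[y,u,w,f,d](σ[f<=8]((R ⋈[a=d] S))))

σ filters on f, owned by the right side.
E' = π[u,w,y,f](π[y,u,w,f,d]((R ⋈[a=d] σ[f<=8](S))))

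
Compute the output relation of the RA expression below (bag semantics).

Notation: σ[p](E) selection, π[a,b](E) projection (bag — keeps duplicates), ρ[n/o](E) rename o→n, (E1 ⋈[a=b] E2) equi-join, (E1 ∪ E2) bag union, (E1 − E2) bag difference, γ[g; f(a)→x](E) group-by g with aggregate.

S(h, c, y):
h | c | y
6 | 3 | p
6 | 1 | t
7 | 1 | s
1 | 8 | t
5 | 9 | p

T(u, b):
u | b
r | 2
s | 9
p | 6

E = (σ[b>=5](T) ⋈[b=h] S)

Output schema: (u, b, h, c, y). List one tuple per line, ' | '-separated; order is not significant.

Subexpression sizes:
  T → 3
  σ[b>=5](T) → 2
  S → 5
  (σ[b>=5](T) ⋈[b=h] S) → 2

== RESULT ==
u | b | h | c | y
p | 6 | 6 | 1 | t
p | 6 | 6 | 3 | p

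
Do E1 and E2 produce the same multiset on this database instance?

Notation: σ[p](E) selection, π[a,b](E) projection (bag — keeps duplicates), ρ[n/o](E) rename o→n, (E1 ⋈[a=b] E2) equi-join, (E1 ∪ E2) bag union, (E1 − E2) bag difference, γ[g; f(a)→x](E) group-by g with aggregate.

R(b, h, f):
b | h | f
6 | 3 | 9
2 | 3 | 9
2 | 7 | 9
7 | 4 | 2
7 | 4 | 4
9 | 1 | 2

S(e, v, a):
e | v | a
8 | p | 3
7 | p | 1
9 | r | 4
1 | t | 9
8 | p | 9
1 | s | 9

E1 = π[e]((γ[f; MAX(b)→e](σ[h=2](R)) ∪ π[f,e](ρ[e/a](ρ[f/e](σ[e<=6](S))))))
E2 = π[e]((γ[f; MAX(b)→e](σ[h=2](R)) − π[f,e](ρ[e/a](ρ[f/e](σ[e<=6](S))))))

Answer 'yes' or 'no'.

E1 row counts bottom-up:
  R → 6
  σ[h=2](R) → 0
  γ[f; MAX(b)→e](σ[h=2](R)) → 0
  S → 6
  σ[e<=6](S) → 2
  ρ[f/e](σ[e<=6](S)) → 2
  ρ[e/a](ρ[f/e](σ[e<=6](S))) → 2
  π[f,e](ρ[e/a](ρ[f/e](σ[e<=6](S)))) → 2
  (γ[f; MAX(b)→e](σ[h=2](R)) ∪ π[f,e](ρ[e/a](ρ[f/e](σ[e<=6](S))))) → 2
  π[e]((γ[f; MAX(b)→e](σ[h=2](R)) ∪ π[f,e](ρ[e/a](ρ[f/e](σ[e<=6](S)))))) → 2
E2 row counts bottom-up:
  R → 6
  σ[h=2](R) → 0
  γ[f; MAX(b)→e](σ[h=2](R)) → 0
  S → 6
  σ[e<=6](S) → 2
  ρ[f/e](σ[e<=6](S)) → 2
  ρ[e/a](ρ[f/e](σ[e<=6](S))) → 2
  π[f,e](ρ[e/a](ρ[f/e](σ[e<=6](S)))) → 2
  (γ[f; MAX(b)→e](σ[h=2](R)) − π[f,e](ρ[e/a](ρ[f/e](σ[e<=6](S))))) → 0
  π[e]((γ[f; MAX(b)→e](σ[h=2](R)) − π[f,e](ρ[e/a](ρ[f/e](σ[e<=6](S)))))) → 0

E1 result:
e
9
9
E2 result:
e
(0 rows)
Witness: (9,) appears 2× in E1 but 0× in E2.

no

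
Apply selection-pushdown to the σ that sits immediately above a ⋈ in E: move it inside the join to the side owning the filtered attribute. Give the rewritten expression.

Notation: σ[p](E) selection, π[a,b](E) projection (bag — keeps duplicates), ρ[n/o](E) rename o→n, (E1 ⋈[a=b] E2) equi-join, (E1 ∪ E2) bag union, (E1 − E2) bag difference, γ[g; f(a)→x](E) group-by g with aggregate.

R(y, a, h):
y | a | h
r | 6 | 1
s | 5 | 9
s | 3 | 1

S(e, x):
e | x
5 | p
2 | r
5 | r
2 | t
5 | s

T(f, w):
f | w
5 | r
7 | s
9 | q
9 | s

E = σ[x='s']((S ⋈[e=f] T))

σ filters on x, owned by the left side.
E' = (σ[x='s'](S) ⋈[e=f] T)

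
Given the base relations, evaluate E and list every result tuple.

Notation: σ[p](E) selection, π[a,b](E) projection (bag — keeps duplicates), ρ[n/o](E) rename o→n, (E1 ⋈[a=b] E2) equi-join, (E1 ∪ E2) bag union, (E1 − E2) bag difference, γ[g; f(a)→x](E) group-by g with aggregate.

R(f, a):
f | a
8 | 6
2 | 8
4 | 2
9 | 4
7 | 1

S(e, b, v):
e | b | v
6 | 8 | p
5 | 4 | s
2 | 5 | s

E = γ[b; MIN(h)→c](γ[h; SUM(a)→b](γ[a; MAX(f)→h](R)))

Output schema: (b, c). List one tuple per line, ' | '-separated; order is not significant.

Per-node cardinality:
  R → 5
  γ[a; MAX(f)→h](R) → 5
  γ[h; SUM(a)→b](γ[a; MAX(f)→h](R)) → 5
  γ[b; MIN(h)→c](γ[h; SUM(a)→b](γ[a; MAX(f)→h](R))) → 5

== RESULT ==
b | c
1 | 7
2 | 4
4 | 9
6 | 8
8 | 2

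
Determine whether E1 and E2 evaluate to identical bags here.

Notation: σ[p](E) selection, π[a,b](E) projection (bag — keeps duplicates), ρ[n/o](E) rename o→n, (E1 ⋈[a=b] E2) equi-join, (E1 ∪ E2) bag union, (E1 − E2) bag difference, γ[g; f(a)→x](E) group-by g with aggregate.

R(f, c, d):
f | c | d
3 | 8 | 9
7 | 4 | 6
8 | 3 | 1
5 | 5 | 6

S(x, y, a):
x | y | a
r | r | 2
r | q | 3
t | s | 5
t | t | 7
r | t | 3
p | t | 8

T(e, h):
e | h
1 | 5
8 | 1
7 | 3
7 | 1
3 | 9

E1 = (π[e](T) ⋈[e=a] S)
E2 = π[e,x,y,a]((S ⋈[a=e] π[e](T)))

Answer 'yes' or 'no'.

E1 subexpression sizes:
  T → 5
  π[e](T) → 5
  S → 6
  (π[e](T) ⋈[e=a] S) → 5
E2 subexpression sizes:
  S → 6
  T → 5
  π[e](T) → 5
  (S ⋈[a=e] π[e](T)) → 5
  π[e,x,y,a]((S ⋈[a=e] π[e](T))) → 5

E1 and E2 produce the same multiset:
e | x | y | a
3 | r | q | 3
3 | r | t | 3
7 | t | t | 7
7 | t | t | 7
8 | p | t | 8

yes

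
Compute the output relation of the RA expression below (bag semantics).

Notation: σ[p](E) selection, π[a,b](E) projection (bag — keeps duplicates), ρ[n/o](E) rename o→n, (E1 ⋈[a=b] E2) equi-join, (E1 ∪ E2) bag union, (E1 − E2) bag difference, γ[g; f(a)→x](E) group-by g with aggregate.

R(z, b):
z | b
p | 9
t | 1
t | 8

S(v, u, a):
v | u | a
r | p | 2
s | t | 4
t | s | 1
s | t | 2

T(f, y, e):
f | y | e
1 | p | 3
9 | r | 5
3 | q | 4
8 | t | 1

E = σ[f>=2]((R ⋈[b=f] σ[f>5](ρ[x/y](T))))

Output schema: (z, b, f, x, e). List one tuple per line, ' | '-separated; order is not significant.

Row counts bottom-up:
  R → 3
  T → 4
  ρ[x/y](T) → 4
  σ[f>5](ρ[x/y](T)) → 2
  (R ⋈[b=f] σ[f>5](ρ[x/y](T))) → 2
  σ[f>=2]((R ⋈[b=f] σ[f>5](ρ[x/y](T)))) → 2

== RESULT ==
z | b | f | x | e
p | 9 | 9 | r | 5
t | 8 | 8 | t | 1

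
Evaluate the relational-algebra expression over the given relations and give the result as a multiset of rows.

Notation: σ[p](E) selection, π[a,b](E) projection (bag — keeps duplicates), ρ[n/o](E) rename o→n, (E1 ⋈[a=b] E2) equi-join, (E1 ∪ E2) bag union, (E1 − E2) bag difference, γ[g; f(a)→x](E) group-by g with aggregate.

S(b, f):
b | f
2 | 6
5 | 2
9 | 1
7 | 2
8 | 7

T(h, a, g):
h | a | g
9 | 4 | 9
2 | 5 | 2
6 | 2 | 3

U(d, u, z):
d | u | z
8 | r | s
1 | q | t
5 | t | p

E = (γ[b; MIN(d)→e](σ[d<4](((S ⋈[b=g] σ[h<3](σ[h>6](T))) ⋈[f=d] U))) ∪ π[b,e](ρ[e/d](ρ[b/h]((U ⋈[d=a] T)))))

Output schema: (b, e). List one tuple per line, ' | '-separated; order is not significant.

Subexpression sizes:
  S → 5
  T → 3
  σ[h>6](T) → 1
  σ[h<3](σ[h>6](T)) → 0
  (S ⋈[b=g] σ[h<3](σ[h>6](T))) → 0
  U → 3
  ((S ⋈[b=g] σ[h<3](σ[h>6](T))) ⋈[f=d] U) → 0
  σ[d<4](((S ⋈[b=g] σ[h<3](σ[h>6](T))) ⋈[f=d] U)) → 0
  γ[b; MIN(d)→e](σ[d<4](((S ⋈[b=g] σ[h<3](σ[h>6](T))) ⋈[f=d] U))) → 0
  U → 3
  T → 3
  (U ⋈[d=a] T) → 1
  ρ[b/h]((U ⋈[d=a] T)) → 1
  ρ[e/d](ρ[b/h]((U ⋈[d=a] T))) → 1
  π[b,e](ρ[e/d](ρ[b/h]((U ⋈[d=a] T)))) → 1
  (γ[b; MIN(d)→e](σ[d<4](((S ⋈[b=g] σ[h<3](σ[h>6](T))) ⋈[f=d] U))) ∪ π[b,e](ρ[e/d](ρ[b/h]((U ⋈[d=a] T))))) → 1

== RESULT ==
b | e
2 | 5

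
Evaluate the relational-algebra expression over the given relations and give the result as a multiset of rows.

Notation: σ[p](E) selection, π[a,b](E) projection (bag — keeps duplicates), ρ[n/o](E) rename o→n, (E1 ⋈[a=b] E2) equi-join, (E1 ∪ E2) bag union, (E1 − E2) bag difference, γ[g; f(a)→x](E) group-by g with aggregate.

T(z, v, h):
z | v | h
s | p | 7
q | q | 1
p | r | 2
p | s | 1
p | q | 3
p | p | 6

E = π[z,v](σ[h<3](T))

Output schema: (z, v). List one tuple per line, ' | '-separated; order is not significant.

Per-node cardinality:
  T → 6
  σ[h<3](T) → 3
  π[z,v](σ[h<3](T)) → 3

== RESULT ==
z | v
p | r
p | s
q | q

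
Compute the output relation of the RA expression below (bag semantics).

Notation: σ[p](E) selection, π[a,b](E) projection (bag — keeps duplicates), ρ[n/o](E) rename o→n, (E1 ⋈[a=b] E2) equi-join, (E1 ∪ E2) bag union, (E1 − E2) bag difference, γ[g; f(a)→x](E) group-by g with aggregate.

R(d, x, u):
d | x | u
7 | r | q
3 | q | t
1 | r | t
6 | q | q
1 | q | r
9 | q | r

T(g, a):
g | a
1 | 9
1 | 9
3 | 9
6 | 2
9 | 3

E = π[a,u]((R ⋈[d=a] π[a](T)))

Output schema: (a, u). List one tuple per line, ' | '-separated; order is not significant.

Row counts bottom-up:
  R → 6
  T → 5
  π[a](T) → 5
  (R ⋈[d=a] π[a](T)) → 4
  π[a,u]((R ⋈[d=a] π[a](T))) → 4

== RESULT ==
a | u
3 | t
9 | r
9 | r
9 | r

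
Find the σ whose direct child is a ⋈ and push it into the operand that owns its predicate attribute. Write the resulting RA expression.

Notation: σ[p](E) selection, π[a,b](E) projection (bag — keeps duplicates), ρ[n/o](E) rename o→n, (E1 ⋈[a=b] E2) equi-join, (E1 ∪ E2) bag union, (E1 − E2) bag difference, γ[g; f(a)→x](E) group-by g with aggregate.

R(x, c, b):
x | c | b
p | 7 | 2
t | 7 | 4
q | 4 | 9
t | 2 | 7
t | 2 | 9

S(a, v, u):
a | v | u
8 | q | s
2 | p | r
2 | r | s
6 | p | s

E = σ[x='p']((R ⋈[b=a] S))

σ filters on x, owned by the left side.
E' = (σ[x='p'](R) ⋈[b=a] S)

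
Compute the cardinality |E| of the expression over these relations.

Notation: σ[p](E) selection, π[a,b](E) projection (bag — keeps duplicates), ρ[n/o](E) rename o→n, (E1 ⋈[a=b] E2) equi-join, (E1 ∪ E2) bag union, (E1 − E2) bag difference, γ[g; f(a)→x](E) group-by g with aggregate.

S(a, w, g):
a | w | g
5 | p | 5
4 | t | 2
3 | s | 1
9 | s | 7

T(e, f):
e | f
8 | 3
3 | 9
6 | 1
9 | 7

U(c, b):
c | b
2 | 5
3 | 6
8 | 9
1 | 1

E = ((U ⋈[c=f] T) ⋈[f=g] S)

Row counts bottom-up:
  U → 4
  T → 4
  (U ⋈[c=f] T) → 2
  S → 4
  ((U ⋈[c=f] T) ⋈[f=g] S) → 1

|E| = 1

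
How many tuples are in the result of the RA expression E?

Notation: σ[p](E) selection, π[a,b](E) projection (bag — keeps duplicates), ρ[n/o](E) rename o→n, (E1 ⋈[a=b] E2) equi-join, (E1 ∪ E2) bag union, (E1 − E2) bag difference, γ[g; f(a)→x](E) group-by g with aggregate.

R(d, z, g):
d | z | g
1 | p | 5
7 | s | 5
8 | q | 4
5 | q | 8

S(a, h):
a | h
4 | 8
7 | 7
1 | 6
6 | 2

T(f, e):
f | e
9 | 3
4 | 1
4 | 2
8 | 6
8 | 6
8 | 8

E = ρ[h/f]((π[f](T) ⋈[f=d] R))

Per-node cardinality:
  T → 6
  π[f](T) → 6
  R → 4
  (π[f](T) ⋈[f=d] R) → 3
  ρ[h/f]((π[f](T) ⋈[f=d] R)) → 3

|E| = 3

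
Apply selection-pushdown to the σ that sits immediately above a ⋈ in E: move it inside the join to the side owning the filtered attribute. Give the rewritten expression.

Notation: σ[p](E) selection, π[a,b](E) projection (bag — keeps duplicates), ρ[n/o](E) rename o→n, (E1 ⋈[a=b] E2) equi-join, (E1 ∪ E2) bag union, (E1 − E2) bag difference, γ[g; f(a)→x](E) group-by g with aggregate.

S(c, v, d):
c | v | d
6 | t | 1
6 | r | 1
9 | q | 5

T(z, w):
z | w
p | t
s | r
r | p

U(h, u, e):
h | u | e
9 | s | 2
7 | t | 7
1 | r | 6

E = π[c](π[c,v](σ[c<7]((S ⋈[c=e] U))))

σ filters on c, owned by the left side.
E' = π[c](π[c,v]((σ[c<7](S) ⋈[c=e] U)))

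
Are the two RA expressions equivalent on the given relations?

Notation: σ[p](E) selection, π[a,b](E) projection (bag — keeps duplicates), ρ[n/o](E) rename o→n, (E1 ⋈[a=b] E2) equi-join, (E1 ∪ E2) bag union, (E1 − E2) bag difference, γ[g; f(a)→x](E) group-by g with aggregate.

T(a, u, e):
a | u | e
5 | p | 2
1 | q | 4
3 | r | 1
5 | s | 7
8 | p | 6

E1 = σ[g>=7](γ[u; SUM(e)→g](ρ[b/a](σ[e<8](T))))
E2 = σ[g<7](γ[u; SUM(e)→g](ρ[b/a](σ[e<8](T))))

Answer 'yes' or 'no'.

E1 per-node cardinality:
  T → 5
  σ[e<8](T) → 5
  ρ[b/a](σ[e<8](T)) → 5
  γ[u; SUM(e)→g](ρ[b/a](σ[e<8](T))) → 4
  σ[g>=7](γ[u; SUM(e)→g](ρ[b/a](σ[e<8](T)))) → 2
E2 per-node cardinality:
  T → 5
  σ[e<8](T) → 5
  ρ[b/a](σ[e<8](T)) → 5
  γ[u; SUM(e)→g](ρ[b/a](σ[e<8](T))) → 4
  σ[g<7](γ[u; SUM(e)→g](ρ[b/a](σ[e<8](T)))) → 2

E1 result:
u | g
p | 8
s | 7
E2 result:
u | g
q | 4
r | 1
Witness: ('r', 1) appears 0× in E1 but 1× in E2.

no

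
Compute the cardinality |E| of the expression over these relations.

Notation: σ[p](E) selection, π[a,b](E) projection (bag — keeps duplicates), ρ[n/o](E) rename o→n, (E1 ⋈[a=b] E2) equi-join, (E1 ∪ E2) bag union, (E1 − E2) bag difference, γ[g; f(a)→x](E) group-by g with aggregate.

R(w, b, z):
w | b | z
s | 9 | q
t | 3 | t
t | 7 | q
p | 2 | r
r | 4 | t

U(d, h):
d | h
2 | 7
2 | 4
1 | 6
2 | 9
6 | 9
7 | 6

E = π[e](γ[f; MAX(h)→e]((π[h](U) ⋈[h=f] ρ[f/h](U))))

Per-node cardinality:
  U → 6
  π[h](U) → 6
  U → 6
  ρ[f/h](U) → 6
  (π[h](U) ⋈[h=f] ρ[f/h](U)) → 10
  γ[f; MAX(h)→e]((π[h](U) ⋈[h=f] ρ[f/h](U))) → 4
  π[e](γ[f; MAX(h)→e]((π[h](U) ⋈[h=f] ρ[f/h](U)))) → 4

|E| = 4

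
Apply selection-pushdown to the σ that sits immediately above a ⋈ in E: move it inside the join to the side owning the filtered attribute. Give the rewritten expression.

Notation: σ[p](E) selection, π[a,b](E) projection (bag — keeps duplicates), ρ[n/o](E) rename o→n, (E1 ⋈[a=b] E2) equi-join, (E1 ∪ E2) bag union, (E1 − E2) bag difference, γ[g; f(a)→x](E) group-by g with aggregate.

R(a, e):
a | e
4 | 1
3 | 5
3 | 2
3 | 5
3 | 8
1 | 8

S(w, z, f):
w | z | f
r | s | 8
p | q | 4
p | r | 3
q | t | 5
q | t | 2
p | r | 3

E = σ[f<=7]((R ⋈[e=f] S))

σ filters on f, owned by the right side.
E' = (R ⋈[e=f] σ[f<=7](S))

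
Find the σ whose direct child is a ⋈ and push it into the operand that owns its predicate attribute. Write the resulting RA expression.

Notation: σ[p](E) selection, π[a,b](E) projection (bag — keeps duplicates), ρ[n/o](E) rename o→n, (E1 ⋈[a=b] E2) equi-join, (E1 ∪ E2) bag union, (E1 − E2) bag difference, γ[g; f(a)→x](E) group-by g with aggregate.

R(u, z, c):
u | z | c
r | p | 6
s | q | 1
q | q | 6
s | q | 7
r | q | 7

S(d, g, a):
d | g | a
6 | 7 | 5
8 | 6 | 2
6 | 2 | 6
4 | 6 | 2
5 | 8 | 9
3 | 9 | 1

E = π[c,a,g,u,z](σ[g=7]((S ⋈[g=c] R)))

σ filters on g, owned by the left side.
E' = π[c,a,g,u,z]((σ[g=7](S) ⋈[g=c] R))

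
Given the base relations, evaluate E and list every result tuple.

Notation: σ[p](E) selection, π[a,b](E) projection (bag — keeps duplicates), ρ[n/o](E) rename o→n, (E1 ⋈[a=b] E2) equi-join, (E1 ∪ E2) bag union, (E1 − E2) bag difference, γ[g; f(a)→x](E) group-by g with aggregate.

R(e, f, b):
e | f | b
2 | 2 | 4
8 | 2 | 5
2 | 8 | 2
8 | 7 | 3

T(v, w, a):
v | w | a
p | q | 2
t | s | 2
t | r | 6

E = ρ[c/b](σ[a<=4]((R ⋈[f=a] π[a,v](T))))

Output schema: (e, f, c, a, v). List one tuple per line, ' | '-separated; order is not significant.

Per-node cardinality:
  R → 4
  T → 3
  π[a,v](T) → 3
  (R ⋈[f=a] π[a,v](T)) → 4
  σ[a<=4]((R ⋈[f=a] π[a,v](T))) → 4
  ρ[c/b](σ[a<=4]((R ⋈[f=a] π[a,v](T)))) → 4

== RESULT ==
e | f | c | a | v
2 | 2 | 4 | 2 | p
2 | 2 | 4 | 2 | t
8 | 2 | 5 | 2 | p
8 | 2 | 5 | 2 | t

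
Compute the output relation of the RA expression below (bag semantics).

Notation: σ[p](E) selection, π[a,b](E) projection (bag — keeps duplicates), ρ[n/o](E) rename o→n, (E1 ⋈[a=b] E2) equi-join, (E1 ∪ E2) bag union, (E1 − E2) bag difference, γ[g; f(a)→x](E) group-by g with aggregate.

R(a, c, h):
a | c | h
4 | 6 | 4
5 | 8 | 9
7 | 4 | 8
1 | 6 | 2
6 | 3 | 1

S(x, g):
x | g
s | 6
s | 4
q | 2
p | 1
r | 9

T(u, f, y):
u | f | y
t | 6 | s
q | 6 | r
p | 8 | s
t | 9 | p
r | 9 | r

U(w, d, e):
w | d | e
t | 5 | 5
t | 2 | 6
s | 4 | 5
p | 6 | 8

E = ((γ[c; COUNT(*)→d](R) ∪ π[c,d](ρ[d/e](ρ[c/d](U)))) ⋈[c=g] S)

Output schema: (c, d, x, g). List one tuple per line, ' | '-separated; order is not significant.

Row counts bottom-up:
  R → 5
  γ[c; COUNT(*)→d](R) → 4
  U → 4
  ρ[c/d](U) → 4
  ρ[d/e](ρ[c/d](U)) → 4
  π[c,d](ρ[d/e](ρ[c/d](U))) → 4
  (γ[c; COUNT(*)→d](R) ∪ π[c,d](ρ[d/e](ρ[c/d](U)))) → 8
  S → 5
  ((γ[c; COUNT(*)→d](R) ∪ π[c,d](ρ[d/e](ρ[c/d](U)))) ⋈[c=g] S) → 5

== RESULT ==
c | d | x | g
2 | 6 | q | 2
4 | 1 | s | 4
4 | 5 | s | 4
6 | 2 | s | 6
6 | 8 | s | 6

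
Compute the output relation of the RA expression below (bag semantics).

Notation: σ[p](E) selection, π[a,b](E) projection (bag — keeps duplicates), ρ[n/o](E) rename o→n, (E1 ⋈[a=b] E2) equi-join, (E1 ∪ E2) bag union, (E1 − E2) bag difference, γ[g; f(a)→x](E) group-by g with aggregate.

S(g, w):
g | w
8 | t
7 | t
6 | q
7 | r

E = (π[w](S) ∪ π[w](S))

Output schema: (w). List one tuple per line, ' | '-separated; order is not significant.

Subexpression sizes:
  S → 4
  π[w](S) → 4
  S → 4
  π[w](S) → 4
  (π[w](S) ∪ π[w](S)) → 8

== RESULT ==
w
q
q
r
r
t
t
t
t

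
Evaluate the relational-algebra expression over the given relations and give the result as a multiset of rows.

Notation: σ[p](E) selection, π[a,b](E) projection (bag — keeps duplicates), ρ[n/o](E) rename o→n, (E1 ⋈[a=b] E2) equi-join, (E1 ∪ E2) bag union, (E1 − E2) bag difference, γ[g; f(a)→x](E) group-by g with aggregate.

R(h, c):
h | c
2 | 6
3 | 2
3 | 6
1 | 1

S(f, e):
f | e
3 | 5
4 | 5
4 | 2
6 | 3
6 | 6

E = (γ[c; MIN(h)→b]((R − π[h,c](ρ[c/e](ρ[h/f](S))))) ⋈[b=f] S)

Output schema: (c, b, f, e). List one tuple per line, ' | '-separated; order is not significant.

Stepwise |·|:
  R → 4
  S → 5
  ρ[h/f](S) → 5
  ρ[c/e](ρ[h/f](S)) → 5
  π[h,c](ρ[c/e](ρ[h/f](S))) → 5
  (R − π[h,c](ρ[c/e](ρ[h/f](S)))) → 4
  γ[c; MIN(h)→b]((R − π[h,c](ρ[c/e](ρ[h/f](S))))) → 3
  S → 5
  (γ[c; MIN(h)→b]((R − π[h,c](ρ[c/e](ρ[h/f](S))))) ⋈[b=f] S) → 1

== RESULT ==
c | b | f | e
2 | 3 | 3 | 5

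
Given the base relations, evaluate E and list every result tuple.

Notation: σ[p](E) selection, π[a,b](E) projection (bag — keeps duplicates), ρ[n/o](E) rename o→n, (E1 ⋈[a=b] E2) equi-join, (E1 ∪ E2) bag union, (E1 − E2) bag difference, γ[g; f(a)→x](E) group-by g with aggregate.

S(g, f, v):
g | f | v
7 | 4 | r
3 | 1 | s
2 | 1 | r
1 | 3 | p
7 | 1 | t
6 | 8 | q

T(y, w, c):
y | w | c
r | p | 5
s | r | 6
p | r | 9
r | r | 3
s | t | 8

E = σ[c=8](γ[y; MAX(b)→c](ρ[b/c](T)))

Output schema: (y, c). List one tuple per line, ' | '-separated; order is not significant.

Subexpression sizes:
  T → 5
  ρ[b/c](T) → 5
  γ[y; MAX(b)→c](ρ[b/c](T)) → 3
  σ[c=8](γ[y; MAX(b)→c](ρ[b/c](T))) → 1

== RESULT ==
y | c
s | 8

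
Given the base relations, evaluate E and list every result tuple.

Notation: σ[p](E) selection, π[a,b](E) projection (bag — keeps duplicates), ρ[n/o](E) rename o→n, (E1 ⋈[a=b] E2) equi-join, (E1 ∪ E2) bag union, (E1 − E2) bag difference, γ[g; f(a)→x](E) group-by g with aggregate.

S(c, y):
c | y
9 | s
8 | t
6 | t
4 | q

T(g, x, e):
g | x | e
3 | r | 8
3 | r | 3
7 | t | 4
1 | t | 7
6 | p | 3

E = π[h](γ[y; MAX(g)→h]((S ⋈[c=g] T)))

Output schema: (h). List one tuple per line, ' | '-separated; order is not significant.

Subexpression sizes:
  S → 4
  T → 5
  (S ⋈[c=g] T) → 1
  γ[y; MAX(g)→h]((S ⋈[c=g] T)) → 1
  π[h](γ[y; MAX(g)→h]((S ⋈[c=g] T))) → 1

== RESULT ==
h
6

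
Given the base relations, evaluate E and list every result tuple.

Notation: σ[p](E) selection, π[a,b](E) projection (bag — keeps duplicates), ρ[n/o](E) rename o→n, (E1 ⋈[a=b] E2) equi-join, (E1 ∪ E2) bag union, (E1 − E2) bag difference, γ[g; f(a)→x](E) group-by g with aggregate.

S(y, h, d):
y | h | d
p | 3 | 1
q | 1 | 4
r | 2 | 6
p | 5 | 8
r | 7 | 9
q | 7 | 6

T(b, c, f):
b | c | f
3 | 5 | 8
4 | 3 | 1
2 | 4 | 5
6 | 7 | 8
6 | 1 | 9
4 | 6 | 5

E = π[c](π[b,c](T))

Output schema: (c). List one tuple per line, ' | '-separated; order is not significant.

Stepwise |·|:
  T → 6
  π[b,c](T) → 6
  π[c](π[b,c](T)) → 6

== RESULT ==
c
1
3
4
5
6
7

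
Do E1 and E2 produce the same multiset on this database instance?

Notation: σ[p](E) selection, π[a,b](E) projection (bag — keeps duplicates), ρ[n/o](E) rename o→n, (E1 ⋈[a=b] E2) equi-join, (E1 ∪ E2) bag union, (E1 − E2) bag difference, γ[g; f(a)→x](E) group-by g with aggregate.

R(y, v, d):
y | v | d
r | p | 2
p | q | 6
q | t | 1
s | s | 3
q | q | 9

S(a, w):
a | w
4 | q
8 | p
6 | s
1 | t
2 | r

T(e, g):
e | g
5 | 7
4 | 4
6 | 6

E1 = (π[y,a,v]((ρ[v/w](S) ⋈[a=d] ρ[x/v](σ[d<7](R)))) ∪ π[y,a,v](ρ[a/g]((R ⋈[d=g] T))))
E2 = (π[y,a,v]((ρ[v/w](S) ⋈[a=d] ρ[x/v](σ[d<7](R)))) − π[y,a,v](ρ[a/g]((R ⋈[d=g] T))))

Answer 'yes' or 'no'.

E1 per-node cardinality:
  S → 5
  ρ[v/w](S) → 5
  R → 5
  σ[d<7](R) → 4
  ρ[x/v](σ[d<7](R)) → 4
  (ρ[v/w](S) ⋈[a=d] ρ[x/v](σ[d<7](R))) → 3
  π[y,a,v]((ρ[v/w](S) ⋈[a=d] ρ[x/v](σ[d<7](R)))) → 3
  R → 5
  T → 3
  (R ⋈[d=g] T) → 1
  ρ[a/g]((R ⋈[d=g] T)) → 1
  π[y,a,v](ρ[a/g]((R ⋈[d=g] T))) → 1
  (π[y,a,v]((ρ[v/w](S) ⋈[a=d] ρ[x/v](σ[d<7](R)))) ∪ π[y,a,v](ρ[a/g]((R ⋈[d=g] T)))) → 4
E2 per-node cardinality:
  S → 5
  ρ[v/w](S) → 5
  R → 5
  σ[d<7](R) → 4
  ρ[x/v](σ[d<7](R)) → 4
  (ρ[v/w](S) ⋈[a=d] ρ[x/v](σ[d<7](R))) → 3
  π[y,a,v]((ρ[v/w](S) ⋈[a=d] ρ[x/v](σ[d<7](R)))) → 3
  R → 5
  T → 3
  (R ⋈[d=g] T) → 1
  ρ[a/g]((R ⋈[d=g] T)) → 1
  π[y,a,v](ρ[a/g]((R ⋈[d=g] T))) → 1
  (π[y,a,v]((ρ[v/w](S) ⋈[a=d] ρ[x/v](σ[d<7](R)))) − π[y,a,v](ρ[a/g]((R ⋈[d=g] T)))) → 3

E1 result:
y | a | v
p | 6 | q
p | 6 | s
q | 1 | t
r | 2 | r
E2 result:
y | a | v
p | 6 | s
q | 1 | t
r | 2 | r
Witness: ('p', 6, 'q') appears 1× in E1 but 0× in E2.

no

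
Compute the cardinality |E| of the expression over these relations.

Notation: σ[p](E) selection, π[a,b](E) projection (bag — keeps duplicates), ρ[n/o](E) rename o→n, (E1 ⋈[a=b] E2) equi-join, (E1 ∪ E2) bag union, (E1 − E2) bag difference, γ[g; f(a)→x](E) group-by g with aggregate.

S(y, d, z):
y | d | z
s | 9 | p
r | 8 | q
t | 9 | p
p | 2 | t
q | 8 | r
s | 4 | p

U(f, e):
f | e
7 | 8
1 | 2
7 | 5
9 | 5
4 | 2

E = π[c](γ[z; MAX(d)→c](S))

Stepwise |·|:
  S → 6
  γ[z; MAX(d)→c](S) → 4
  π[c](γ[z; MAX(d)→c](S)) → 4

|E| = 4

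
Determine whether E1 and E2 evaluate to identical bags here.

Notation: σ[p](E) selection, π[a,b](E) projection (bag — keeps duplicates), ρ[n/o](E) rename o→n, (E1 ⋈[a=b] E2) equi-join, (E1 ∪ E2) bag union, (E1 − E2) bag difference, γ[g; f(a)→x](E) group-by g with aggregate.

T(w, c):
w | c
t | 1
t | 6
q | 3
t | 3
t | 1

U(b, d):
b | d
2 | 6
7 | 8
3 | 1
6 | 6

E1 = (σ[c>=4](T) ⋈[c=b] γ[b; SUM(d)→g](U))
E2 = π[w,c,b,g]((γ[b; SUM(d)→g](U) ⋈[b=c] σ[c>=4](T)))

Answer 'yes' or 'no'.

E1 row counts bottom-up:
  T → 5
  σ[c>=4](T) → 1
  U → 4
  γ[b; SUM(d)→g](U) → 4
  (σ[c>=4](T) ⋈[c=b] γ[b; SUM(d)→g](U)) → 1
E2 row counts bottom-up:
  U → 4
  γ[b; SUM(d)→g](U) → 4
  T → 5
  σ[c>=4](T) → 1
  (γ[b; SUM(d)→g](U) ⋈[b=c] σ[c>=4](T)) → 1
  π[w,c,b,g]((γ[b; SUM(d)→g](U) ⋈[b=c] σ[c>=4](T))) → 1

E1 and E2 produce the same multiset:
w | c | b | g
t | 6 | 6 | 6

yes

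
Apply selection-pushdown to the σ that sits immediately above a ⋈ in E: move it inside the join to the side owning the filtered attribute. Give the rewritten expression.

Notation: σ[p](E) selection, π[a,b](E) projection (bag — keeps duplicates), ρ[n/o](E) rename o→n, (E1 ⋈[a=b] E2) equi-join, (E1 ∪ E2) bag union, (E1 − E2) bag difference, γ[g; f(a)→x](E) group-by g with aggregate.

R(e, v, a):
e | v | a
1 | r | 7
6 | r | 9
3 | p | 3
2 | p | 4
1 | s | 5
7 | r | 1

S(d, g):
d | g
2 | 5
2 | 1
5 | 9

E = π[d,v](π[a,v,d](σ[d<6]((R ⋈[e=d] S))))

σ filters on d, owned by the right side.
E' = π[d,v](π[a,v,d]((R ⋈[e=d] σ[d<6](S))))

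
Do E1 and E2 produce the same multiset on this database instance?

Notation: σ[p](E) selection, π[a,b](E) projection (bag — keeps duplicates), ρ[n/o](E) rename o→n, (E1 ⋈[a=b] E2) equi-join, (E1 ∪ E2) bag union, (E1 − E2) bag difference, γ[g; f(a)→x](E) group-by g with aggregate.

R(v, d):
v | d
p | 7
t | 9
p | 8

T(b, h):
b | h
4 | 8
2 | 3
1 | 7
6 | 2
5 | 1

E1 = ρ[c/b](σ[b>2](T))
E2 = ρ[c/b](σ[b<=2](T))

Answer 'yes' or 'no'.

E1 stepwise |·|:
  T → 5
  σ[b>2](T) → 3
  ρ[c/b](σ[b>2](T)) → 3
E2 stepwise |·|:
  T → 5
  σ[b<=2](T) → 2
  ρ[c/b](σ[b<=2](T)) → 2

E1 result:
c | h
4 | 8
5 | 1
6 | 2
E2 result:
c | h
1 | 7
2 | 3
Witness: (2, 3) appears 0× in E1 but 1× in E2.

no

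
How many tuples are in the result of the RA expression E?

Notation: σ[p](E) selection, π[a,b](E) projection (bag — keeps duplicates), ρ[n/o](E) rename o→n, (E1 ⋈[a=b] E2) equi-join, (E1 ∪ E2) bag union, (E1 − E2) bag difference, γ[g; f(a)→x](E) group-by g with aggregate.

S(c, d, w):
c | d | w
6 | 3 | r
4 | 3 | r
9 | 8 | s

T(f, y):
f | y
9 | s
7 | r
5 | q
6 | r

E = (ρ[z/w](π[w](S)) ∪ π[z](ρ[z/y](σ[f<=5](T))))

Per-node cardinality:
  S → 3
  π[w](S) → 3
  ρ[z/w](π[w](S)) → 3
  T → 4
  σ[f<=5](T) → 1
  ρ[z/y](σ[f<=5](T)) → 1
  π[z](ρ[z/y](σ[f<=5](T))) → 1
  (ρ[z/w](π[w](S)) ∪ π[z](ρ[z/y](σ[f<=5](T)))) → 4

|E| = 4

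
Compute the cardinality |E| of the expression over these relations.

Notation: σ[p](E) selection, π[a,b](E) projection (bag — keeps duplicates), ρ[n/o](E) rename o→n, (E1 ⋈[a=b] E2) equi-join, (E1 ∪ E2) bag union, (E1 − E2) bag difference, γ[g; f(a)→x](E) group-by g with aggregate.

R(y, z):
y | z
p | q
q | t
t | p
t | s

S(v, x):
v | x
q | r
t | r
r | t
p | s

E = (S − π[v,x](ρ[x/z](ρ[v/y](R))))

Stepwise |·|:
  S → 4
  R → 4
  ρ[v/y](R) → 4
  ρ[x/z](ρ[v/y](R)) → 4
  π[v,x](ρ[x/z](ρ[v/y](R))) → 4
  (S − π[v,x](ρ[x/z](ρ[v/y](R)))) → 4

|E| = 4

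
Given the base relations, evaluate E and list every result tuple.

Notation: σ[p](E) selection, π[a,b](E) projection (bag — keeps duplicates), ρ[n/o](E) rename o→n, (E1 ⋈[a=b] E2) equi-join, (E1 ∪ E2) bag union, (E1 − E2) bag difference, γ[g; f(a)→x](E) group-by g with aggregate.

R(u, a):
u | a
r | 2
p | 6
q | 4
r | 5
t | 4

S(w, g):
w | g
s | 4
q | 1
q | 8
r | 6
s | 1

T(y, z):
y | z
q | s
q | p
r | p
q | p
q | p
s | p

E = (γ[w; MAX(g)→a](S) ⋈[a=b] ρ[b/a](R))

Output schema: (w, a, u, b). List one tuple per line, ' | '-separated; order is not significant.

Per-node cardinality:
  S → 5
  γ[w; MAX(g)→a](S) → 3
  R → 5
  ρ[b/a](R) → 5
  (γ[w; MAX(g)→a](S) ⋈[a=b] ρ[b/a](R)) → 3

== RESULT ==
w | a | u | b
r | 6 | p | 6
s | 4 | q | 4
s | 4 | t | 4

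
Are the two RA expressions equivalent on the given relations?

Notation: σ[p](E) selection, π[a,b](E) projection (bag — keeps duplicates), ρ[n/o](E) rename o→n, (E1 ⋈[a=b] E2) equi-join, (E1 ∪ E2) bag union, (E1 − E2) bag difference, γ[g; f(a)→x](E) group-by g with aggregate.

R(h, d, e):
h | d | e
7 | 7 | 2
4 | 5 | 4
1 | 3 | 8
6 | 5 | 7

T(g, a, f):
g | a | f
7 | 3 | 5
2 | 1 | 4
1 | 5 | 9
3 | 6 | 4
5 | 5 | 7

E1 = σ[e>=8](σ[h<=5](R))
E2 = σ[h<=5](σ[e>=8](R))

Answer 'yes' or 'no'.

E1 row counts bottom-up:
  R → 4
  σ[h<=5](R) → 2
  σ[e>=8](σ[h<=5](R)) → 1
E2 row counts bottom-up:
  R → 4
  σ[e>=8](R) → 1
  σ[h<=5](σ[e>=8](R)) → 1

E1 and E2 produce the same multiset:
h | d | e
1 | 3 | 8

yes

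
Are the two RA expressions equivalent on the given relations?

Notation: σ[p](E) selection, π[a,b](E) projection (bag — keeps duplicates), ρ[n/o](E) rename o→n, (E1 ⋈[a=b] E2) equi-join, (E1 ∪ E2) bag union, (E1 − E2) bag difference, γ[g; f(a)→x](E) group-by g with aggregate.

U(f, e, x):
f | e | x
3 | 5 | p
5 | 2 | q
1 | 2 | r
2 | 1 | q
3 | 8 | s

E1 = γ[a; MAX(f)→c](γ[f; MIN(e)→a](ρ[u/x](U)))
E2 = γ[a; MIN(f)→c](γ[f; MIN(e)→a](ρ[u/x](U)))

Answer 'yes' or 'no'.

E1 subexpression sizes:
  U → 5
  ρ[u/x](U) → 5
  γ[f; MIN(e)→a](ρ[u/x](U)) → 4
  γ[a; MAX(f)→c](γ[f; MIN(e)→a](ρ[u/x](U))) → 3
E2 subexpression sizes:
  U → 5
  ρ[u/x](U) → 5
  γ[f; MIN(e)→a](ρ[u/x](U)) → 4
  γ[a; MIN(f)→c](γ[f; MIN(e)→a](ρ[u/x](U))) → 3

E1 result:
a | c
1 | 2
2 | 5
5 | 3
E2 result:
a | c
1 | 2
2 | 1
5 | 3
Witness: (2, 1) appears 0× in E1 but 1× in E2.

no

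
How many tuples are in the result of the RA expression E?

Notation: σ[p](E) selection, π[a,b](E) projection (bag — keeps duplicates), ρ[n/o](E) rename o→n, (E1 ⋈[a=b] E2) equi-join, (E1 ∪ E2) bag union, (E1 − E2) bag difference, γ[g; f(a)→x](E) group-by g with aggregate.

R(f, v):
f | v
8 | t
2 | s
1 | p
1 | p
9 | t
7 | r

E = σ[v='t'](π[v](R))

Per-node cardinality:
  R → 6
  π[v](R) → 6
  σ[v='t'](π[v](R)) → 2

|E| = 2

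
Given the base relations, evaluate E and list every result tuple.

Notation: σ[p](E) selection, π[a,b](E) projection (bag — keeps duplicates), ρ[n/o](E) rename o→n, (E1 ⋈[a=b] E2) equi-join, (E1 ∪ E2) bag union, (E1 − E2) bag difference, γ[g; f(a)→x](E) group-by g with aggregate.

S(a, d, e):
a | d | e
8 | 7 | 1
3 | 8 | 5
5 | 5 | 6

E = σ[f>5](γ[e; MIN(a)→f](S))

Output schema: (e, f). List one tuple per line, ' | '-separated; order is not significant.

Stepwise |·|:
  S → 3
  γ[e; MIN(a)→f](S) → 3
  σ[f>5](γ[e; MIN(a)→f](S)) → 1

== RESULT ==
e | f
1 | 8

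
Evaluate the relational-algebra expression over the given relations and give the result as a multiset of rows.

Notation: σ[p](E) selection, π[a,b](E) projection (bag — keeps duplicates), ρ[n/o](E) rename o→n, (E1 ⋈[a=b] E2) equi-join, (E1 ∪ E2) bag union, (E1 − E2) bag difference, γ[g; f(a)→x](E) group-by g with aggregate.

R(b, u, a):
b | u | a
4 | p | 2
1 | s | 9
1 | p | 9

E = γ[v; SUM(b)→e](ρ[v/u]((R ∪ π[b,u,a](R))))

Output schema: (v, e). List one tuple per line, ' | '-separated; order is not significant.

Subexpression sizes:
  R → 3
  R → 3
  π[b,u,a](R) → 3
  (R ∪ π[b,u,a](R)) → 6
  ρ[v/u]((R ∪ π[b,u,a](R))) → 6
  γ[v; SUM(b)→e](ρ[v/u]((R ∪ π[b,u,a](R)))) → 2

== RESULT ==
v | e
p | 10
s | 2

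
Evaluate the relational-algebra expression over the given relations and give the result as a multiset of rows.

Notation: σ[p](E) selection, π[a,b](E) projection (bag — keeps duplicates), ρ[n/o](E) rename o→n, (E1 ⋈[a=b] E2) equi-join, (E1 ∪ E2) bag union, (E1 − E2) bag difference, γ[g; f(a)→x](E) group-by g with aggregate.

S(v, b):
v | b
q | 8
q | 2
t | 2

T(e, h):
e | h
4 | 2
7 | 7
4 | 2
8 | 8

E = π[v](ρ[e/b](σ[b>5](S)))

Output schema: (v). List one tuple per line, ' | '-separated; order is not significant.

Stepwise |·|:
  S → 3
  σ[b>5](S) → 1
  ρ[e/b](σ[b>5](S)) → 1
  π[v](ρ[e/b](σ[b>5](S))) → 1

== RESULT ==
v
q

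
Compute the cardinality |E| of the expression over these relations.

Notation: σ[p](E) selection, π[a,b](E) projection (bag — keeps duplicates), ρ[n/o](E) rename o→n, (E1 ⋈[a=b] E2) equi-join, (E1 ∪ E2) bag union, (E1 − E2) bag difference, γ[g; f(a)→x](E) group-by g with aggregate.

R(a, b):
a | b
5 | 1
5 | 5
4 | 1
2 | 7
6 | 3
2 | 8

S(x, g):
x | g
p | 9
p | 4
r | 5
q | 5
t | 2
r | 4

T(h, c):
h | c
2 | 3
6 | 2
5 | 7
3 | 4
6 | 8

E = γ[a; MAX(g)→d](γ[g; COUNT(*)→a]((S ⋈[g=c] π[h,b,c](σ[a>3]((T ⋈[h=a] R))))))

Per-node cardinality:
  S → 6
  T → 5
  R → 6
  (T ⋈[h=a] R) → 6
  σ[a>3]((T ⋈[h=a] R)) → 4
  π[h,b,c](σ[a>3]((T ⋈[h=a] R))) → 4
  (S ⋈[g=c] π[h,b,c](σ[a>3]((T ⋈[h=a] R)))) → 1
  γ[g; COUNT(*)→a]((S ⋈[g=c] π[h,b,c](σ[a>3]((T ⋈[h=a] R))))) → 1
  γ[a; MAX(g)→d](γ[g; COUNT(*)→a]((S ⋈[g=c] π[h,b,c](σ[a>3]((T ⋈[h=a] R)))))) → 1

|E| = 1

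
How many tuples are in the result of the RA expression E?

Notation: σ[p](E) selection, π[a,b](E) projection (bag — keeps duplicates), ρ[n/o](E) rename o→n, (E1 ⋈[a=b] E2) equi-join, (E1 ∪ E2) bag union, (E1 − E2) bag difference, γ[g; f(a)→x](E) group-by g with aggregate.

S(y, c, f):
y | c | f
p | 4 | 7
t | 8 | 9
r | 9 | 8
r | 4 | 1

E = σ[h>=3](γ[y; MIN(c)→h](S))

Row counts bottom-up:
  S → 4
  γ[y; MIN(c)→h](S) → 3
  σ[h>=3](γ[y; MIN(c)→h](S)) → 3

|E| = 3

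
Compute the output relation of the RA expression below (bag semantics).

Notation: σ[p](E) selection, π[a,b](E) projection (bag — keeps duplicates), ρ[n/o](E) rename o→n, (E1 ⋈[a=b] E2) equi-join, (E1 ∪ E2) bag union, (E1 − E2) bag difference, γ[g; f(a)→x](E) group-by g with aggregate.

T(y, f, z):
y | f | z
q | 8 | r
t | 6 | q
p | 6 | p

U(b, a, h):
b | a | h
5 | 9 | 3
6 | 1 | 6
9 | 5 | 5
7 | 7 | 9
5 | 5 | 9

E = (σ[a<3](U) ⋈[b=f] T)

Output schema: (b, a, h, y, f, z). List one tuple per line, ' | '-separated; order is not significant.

Subexpression sizes:
  U → 5
  σ[a<3](U) → 1
  T → 3
  (σ[a<3](U) ⋈[b=f] T) → 2

== RESULT ==
b | a | h | y | f | z
6 | 1 | 6 | p | 6 | p
6 | 1 | 6 | t | 6 | q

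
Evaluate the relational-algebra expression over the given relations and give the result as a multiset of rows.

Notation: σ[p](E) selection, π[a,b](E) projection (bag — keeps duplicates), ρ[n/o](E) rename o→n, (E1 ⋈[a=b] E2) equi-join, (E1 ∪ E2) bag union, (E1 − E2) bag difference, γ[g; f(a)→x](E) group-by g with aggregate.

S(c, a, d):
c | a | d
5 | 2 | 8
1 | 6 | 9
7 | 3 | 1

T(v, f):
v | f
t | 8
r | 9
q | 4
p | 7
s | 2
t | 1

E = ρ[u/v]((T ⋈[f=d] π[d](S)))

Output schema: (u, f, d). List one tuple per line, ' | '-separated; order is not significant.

Stepwise |·|:
  T → 6
  S → 3
  π[d](S) → 3
  (T ⋈[f=d] π[d](S)) → 3
  ρ[u/v]((T ⋈[f=d] π[d](S))) → 3

== RESULT ==
u | f | d
r | 9 | 9
t | 1 | 1
t | 8 | 8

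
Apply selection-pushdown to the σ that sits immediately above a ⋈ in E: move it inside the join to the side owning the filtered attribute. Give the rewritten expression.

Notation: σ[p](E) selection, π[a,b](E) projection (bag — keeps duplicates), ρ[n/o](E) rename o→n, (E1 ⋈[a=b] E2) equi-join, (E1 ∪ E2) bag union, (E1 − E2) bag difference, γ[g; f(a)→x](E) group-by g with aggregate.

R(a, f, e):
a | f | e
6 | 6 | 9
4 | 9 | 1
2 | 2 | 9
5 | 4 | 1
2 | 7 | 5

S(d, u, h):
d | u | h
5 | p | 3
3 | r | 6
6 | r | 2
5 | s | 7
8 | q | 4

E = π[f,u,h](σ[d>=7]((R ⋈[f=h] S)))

σ filters on d, owned by the right side.
E' = π[f,u,h]((R ⋈[f=h] σ[d>=7](S)))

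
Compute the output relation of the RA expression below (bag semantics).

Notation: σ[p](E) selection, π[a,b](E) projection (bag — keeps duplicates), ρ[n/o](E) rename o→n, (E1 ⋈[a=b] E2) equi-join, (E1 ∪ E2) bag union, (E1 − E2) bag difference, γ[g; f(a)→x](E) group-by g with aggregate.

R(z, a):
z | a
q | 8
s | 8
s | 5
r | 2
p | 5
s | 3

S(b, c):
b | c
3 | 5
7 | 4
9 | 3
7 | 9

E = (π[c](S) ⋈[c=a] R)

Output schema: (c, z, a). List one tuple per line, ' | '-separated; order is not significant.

Subexpression sizes:
  S → 4
  π[c](S) → 4
  R → 6
  (π[c](S) ⋈[c=a] R) → 3

== RESULT ==
c | z | a
3 | s | 3
5 | p | 5
5 | s | 5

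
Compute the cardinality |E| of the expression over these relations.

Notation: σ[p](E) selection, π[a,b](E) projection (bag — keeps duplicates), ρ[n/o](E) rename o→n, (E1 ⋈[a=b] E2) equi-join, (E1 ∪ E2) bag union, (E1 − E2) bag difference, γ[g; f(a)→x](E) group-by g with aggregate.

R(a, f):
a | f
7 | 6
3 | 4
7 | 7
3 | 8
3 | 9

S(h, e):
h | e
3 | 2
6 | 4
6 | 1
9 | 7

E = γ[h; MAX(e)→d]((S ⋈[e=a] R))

Row counts bottom-up:
  S → 4
  R → 5
  (S ⋈[e=a] R) → 2
  γ[h; MAX(e)→d]((S ⋈[e=a] R)) → 1

|E| = 1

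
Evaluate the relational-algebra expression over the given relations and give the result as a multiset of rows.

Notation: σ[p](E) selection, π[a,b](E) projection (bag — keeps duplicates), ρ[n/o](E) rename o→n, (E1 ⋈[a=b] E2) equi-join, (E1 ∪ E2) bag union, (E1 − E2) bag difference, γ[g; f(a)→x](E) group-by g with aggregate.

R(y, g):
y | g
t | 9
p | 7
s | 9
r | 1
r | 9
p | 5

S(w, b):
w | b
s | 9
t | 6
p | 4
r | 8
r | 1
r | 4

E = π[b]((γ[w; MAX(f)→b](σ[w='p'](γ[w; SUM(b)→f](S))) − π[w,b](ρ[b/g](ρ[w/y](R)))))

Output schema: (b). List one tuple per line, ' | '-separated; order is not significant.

Stepwise |·|:
  S → 6
  γ[w; SUM(b)→f](S) → 4
  σ[w='p'](γ[w; SUM(b)→f](S)) → 1
  γ[w; MAX(f)→b](σ[w='p'](γ[w; SUM(b)→f](S))) → 1
  R → 6
  ρ[w/y](R) → 6
  ρ[b/g](ρ[w/y](R)) → 6
  π[w,b](ρ[b/g](ρ[w/y](R))) → 6
  (γ[w; MAX(f)→b](σ[w='p'](γ[w; SUM(b)→f](S))) − π[w,b](ρ[b/g](ρ[w/y](R)))) → 1
  π[b]((γ[w; MAX(f)→b](σ[w='p'](γ[w; SUM(b)→f](S))) − π[w,b](ρ[b/g](ρ[w/y](R))))) → 1

== RESULT ==
b
4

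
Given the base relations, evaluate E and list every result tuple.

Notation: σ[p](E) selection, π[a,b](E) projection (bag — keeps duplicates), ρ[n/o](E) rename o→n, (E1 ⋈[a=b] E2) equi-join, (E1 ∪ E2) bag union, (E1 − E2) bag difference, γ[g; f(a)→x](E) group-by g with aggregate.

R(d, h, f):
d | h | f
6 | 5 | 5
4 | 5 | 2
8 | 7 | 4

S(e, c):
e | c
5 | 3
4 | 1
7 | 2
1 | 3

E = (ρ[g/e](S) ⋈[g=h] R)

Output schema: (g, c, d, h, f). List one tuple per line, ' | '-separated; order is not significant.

Stepwise |·|:
  S → 4
  ρ[g/e](S) → 4
  R → 3
  (ρ[g/e](S) ⋈[g=h] R) → 3

== RESULT ==
g | c | d | h | f
5 | 3 | 4 | 5 | 2
5 | 3 | 6 | 5 | 5
7 | 2 | 8 | 7 | 4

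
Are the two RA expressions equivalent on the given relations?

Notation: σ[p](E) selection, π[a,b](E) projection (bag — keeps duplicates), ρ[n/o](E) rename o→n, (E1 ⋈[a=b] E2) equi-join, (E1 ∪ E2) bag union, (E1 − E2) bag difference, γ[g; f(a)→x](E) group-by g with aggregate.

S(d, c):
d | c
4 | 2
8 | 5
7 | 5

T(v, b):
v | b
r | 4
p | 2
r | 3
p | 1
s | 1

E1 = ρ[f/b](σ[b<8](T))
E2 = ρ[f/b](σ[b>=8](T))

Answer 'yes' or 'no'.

E1 per-node cardinality:
  T → 5
  σ[b<8](T) → 5
  ρ[f/b](σ[b<8](T)) → 5
E2 per-node cardinality:
  T → 5
  σ[b>=8](T) → 0
  ρ[f/b](σ[b>=8](T)) → 0

E1 result:
v | f
p | 1
p | 2
r | 3
r | 4
s | 1
E2 result:
v | f
(0 rows)
Witness: ('s', 1) appears 1× in E1 but 0× in E2.

no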